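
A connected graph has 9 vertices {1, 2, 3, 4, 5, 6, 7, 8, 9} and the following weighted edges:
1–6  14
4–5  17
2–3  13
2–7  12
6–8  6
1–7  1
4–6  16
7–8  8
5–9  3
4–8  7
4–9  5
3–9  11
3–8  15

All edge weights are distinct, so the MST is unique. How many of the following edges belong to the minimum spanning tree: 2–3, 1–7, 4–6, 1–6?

Sort edges by weight, then run Kruskal:
1–7 (1): add — endpoints in different components.
5–9 (3): add — endpoints in different components.
4–9 (5): add — endpoints in different components.
6–8 (6): add — endpoints in different components.
4–8 (7): add — endpoints in different components.
7–8 (8): add — endpoints in different components.
3–9 (11): add — endpoints in different components.
2–7 (12): add — endpoints in different components.
MST edge set: {1–7, 5–9, 4–9, 6–8, 4–8, 7–8, 3–9, 2–7}.
Of the listed edges, {1–7} are in the MST → 1.

1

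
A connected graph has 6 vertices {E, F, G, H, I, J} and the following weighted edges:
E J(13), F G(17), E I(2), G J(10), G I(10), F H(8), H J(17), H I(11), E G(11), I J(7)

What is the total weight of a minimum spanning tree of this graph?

38

Kruskal's algorithm — process edges by increasing weight (ties by edge label):
E I (2): add. Components now {E,I} {F} {G} {H} {J}
I J (7): add. Components now {E,I,J} {F} {G} {H}
F H (8): add. Components now {E,I,J} {F,H} {G}
G I (10): add. Components now {E,G,I,J} {F,H}
G J (10): skip — G and J already connected.
E G (11): skip — E and G already connected.
H I (11): add. Components now {E,F,G,H,I,J}
MST edges: E I, I J, F H, G I, H I; total weight 2+7+8+10+11 = 38.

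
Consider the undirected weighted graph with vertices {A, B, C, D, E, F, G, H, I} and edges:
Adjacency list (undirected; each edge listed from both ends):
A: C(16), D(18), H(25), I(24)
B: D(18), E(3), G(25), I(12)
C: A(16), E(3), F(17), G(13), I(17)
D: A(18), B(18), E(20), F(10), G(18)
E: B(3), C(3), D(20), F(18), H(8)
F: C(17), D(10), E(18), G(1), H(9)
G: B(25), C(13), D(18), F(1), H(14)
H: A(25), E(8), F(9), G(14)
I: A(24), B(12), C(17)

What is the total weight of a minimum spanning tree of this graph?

62

Kruskal: consider edges lightest-first.
F—G (1): add — endpoints in different components.
B—E (3): add — endpoints in different components.
C—E (3): add — endpoints in different components.
E—H (8): add — endpoints in different components.
F—H (9): add — endpoints in different components.
D—F (10): add — endpoints in different components.
B—I (12): add — endpoints in different components.
C—G (13): skip — C and G already connected.
G—H (14): skip — G and H already connected.
A—C (16): add — endpoints in different components.
MST edges: F—G, B—E, C—E, E—H, F—H, D—F, B—I, A—C; total weight 1+3+3+8+9+10+12+16 = 62.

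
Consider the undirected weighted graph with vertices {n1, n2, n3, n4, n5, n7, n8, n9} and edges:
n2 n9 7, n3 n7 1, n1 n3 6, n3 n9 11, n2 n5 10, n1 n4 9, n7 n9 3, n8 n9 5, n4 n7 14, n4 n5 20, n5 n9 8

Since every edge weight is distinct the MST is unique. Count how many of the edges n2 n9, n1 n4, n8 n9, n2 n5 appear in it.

3

Kruskal's algorithm — process edges by increasing weight (ties by edge label):
n3 n7 (1): add — endpoints in different components.
n7 n9 (3): add — endpoints in different components.
n8 n9 (5): add — endpoints in different components.
n1 n3 (6): add — endpoints in different components.
n2 n9 (7): add — endpoints in different components.
n5 n9 (8): add — endpoints in different components.
n1 n4 (9): add — endpoints in different components.
MST edge set: {n3 n7, n7 n9, n8 n9, n1 n3, n2 n9, n5 n9, n1 n4}.
Of the listed edges, {n2 n9, n1 n4, n8 n9} are in the MST → 3.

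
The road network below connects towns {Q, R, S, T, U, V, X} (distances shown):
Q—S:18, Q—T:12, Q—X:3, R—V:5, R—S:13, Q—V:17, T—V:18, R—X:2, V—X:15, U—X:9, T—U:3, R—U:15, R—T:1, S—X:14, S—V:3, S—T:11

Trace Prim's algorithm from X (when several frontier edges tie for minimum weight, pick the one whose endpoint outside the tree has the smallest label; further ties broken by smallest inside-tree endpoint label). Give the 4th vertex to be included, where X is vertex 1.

Prim's algorithm from X:
Step 1: cheapest edge leaving the tree is R—X (2); add R.
Step 2: cheapest edge leaving the tree is R—T (1); add T.
Step 3: cheapest edge leaving the tree is Q—X (3); add Q.
Step 4: cheapest edge leaving the tree is T—U (3); add U.
Step 5: cheapest edge leaving the tree is R—V (5); add V.
Step 6: cheapest edge leaving the tree is S—V (3); add S.
Vertex order: X, R, T, Q, U, V, S. The 4th vertex is Q.

Q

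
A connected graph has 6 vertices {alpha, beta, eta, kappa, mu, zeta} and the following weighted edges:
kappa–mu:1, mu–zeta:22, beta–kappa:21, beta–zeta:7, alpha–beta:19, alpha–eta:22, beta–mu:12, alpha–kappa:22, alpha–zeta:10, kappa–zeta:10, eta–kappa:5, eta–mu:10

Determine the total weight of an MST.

33

Kruskal's algorithm — process edges by increasing weight (ties by edge label):
kappa–mu (1): add. Components now {kappa,mu} {beta} {zeta} {alpha} {eta}
eta–kappa (5): add. Components now {eta,kappa,mu} {beta} {zeta} {alpha}
beta–zeta (7): add. Components now {eta,kappa,mu} {beta,zeta} {alpha}
alpha–zeta (10): add. Components now {eta,kappa,mu} {alpha,beta,zeta}
eta–mu (10): skip — mu and eta already connected.
kappa–zeta (10): add. Components now {alpha,beta,eta,kappa,mu,zeta}
MST edges: kappa–mu, eta–kappa, beta–zeta, alpha–zeta, kappa–zeta; total weight 1+5+7+10+10 = 33.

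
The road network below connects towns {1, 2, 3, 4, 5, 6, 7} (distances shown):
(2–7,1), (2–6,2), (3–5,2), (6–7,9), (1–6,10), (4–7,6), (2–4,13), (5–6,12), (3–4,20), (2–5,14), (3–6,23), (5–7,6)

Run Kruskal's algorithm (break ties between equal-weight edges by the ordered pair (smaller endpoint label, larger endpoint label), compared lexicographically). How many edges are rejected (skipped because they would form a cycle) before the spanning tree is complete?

1

Kruskal's algorithm — process edges by increasing weight (ties by edge label):
2–7 (1): add. Components now {1} {2,7} {3} {4} {5} {6}
2–6 (2): add. Components now {1} {2,6,7} {3} {4} {5}
3–5 (2): add. Components now {1} {2,6,7} {3,5} {4}
4–7 (6): add. Components now {1} {2,4,6,7} {3,5}
5–7 (6): add. Components now {1} {2,3,4,5,6,7}
6–7 (9): skip — 6 and 7 already connected.
1–6 (10): add. Components now {1,2,3,4,5,6,7}
Edges rejected before the tree was complete: 1.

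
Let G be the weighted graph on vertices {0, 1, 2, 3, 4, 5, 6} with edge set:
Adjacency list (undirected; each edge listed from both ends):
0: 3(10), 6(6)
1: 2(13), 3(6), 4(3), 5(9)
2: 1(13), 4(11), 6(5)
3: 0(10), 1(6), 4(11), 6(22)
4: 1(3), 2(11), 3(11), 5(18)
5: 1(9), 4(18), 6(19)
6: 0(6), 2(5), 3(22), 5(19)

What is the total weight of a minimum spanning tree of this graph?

Kruskal: consider edges lightest-first.
1-4 (3): add. Components now {0} {1,4} {2} {3} {5} {6}
2-6 (5): add. Components now {0} {1,4} {2,6} {3} {5}
0-6 (6): add. Components now {0,2,6} {1,4} {3} {5}
1-3 (6): add. Components now {0,2,6} {1,3,4} {5}
1-5 (9): add. Components now {0,2,6} {1,3,4,5}
0-3 (10): add. Components now {0,1,2,3,4,5,6}
MST edges: 1-4, 2-6, 0-6, 1-3, 1-5, 0-3; total weight 3+5+6+6+9+10 = 39.

39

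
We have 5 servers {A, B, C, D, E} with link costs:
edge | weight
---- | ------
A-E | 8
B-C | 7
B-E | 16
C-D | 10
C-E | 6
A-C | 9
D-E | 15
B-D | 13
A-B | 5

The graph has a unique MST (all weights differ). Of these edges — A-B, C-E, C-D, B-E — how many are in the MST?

Kruskal: consider edges lightest-first.
A-B (5): add. Components now {A,B} {C} {D} {E}
C-E (6): add. Components now {A,B} {C,E} {D}
B-C (7): add. Components now {A,B,C,E} {D}
A-E (8): skip — A and E already connected.
A-C (9): skip — A and C already connected.
C-D (10): add. Components now {A,B,C,D,E}
MST edge set: {A-B, C-E, B-C, C-D}.
Of the listed edges, {A-B, C-E, C-D} are in the MST → 3.

3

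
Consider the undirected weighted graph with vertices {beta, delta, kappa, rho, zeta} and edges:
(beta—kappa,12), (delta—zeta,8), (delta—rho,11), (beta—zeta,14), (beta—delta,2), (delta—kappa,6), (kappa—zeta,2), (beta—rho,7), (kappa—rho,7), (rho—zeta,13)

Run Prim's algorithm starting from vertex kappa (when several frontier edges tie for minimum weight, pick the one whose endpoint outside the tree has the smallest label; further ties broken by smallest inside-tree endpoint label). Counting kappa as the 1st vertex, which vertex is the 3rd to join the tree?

Grow the tree from kappa using Prim:
Step 1: cheapest edge leaving the tree is kappa—zeta (2); add zeta.
Step 2: cheapest edge leaving the tree is delta—kappa (6); add delta.
Step 3: cheapest edge leaving the tree is beta—delta (2); add beta.
Step 4: cheapest edge leaving the tree is beta—rho (7); add rho.
Vertex order: kappa, zeta, delta, beta, rho. The 3rd vertex is delta.

delta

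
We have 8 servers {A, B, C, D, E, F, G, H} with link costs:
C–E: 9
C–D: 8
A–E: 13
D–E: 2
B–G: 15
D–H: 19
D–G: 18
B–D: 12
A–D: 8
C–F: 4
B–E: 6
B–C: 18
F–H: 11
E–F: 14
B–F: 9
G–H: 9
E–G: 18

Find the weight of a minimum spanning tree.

48

Prim, starting at D.
Step 1: cheapest edge leaving the tree is D–E (2); add E.
Step 2: cheapest edge leaving the tree is B–E (6); add B.
Step 3: cheapest edge leaving the tree is A–D (8); add A.
Step 4: cheapest edge leaving the tree is C–D (8); add C.
Step 5: cheapest edge leaving the tree is C–F (4); add F.
Step 6: cheapest edge leaving the tree is F–H (11); add H.
Step 7: cheapest edge leaving the tree is G–H (9); add G.
MST edges: D–E, B–E, A–D, C–D, C–F, F–H, G–H; total weight 2+6+8+8+4+11+9 = 48.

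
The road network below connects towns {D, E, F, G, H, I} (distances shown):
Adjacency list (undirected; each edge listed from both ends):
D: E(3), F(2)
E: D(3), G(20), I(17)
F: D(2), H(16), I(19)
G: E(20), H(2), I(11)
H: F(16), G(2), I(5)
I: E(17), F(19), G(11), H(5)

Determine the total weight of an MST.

28

Grow the tree from G using Prim:
Step 1: frontier [G-H 2, G-I 11, E-G 20] → take G-H (2); add H.
Step 2: frontier [G-I 11, E-G 20, H-I 5, F-H 16] → take H-I (5); add I.
Step 3: frontier [E-G 20, F-H 16, E-I 17, F-I 19] → take F-H (16); add F.
Step 4: frontier [D-F 2, E-G 20, E-I 17] → take D-F (2); add D.
Step 5: frontier [D-E 3, E-G 20, E-I 17] → take D-E (3); add E.
MST edges: G-H, H-I, F-H, D-F, D-E; total weight 2+5+16+2+3 = 28.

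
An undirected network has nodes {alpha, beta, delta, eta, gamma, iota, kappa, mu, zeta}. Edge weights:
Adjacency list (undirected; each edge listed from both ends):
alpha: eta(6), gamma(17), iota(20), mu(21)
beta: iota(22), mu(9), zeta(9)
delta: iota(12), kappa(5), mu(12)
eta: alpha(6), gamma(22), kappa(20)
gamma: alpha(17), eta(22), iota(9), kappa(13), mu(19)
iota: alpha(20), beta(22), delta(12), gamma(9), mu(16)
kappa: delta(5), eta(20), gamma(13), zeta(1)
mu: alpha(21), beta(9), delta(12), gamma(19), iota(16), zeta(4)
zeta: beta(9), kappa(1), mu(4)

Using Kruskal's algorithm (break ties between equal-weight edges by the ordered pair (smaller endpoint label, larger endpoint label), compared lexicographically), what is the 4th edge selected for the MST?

alpha-eta

Sort edges by weight, then run Kruskal:
kappa—zeta (1): add — endpoints in different components.
mu—zeta (4): add — endpoints in different components.
delta—kappa (5): add — endpoints in different components.
alpha—eta (6): add — endpoints in different components.
beta—mu (9): add — endpoints in different components.
beta—zeta (9): skip — zeta and beta already connected.
gamma—iota (9): add — endpoints in different components.
delta—iota (12): add — endpoints in different components.
delta—mu (12): skip — mu and delta already connected.
gamma—kappa (13): skip — kappa and gamma already connected.
iota—mu (16): skip — iota and mu already connected.
alpha—gamma (17): add — endpoints in different components.
The 4th edge added is alpha—eta.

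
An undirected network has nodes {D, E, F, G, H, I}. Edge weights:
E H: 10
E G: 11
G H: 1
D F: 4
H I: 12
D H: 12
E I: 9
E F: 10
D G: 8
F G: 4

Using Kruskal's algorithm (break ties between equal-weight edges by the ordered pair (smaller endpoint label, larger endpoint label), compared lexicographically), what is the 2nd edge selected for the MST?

D-F

Kruskal's algorithm — process edges by increasing weight (ties by edge label):
G H (1): add — endpoints in different components.
D F (4): add — endpoints in different components.
F G (4): add — endpoints in different components.
D G (8): skip — D and G already connected.
E I (9): add — endpoints in different components.
E F (10): add — endpoints in different components.
The 2nd edge added is D F.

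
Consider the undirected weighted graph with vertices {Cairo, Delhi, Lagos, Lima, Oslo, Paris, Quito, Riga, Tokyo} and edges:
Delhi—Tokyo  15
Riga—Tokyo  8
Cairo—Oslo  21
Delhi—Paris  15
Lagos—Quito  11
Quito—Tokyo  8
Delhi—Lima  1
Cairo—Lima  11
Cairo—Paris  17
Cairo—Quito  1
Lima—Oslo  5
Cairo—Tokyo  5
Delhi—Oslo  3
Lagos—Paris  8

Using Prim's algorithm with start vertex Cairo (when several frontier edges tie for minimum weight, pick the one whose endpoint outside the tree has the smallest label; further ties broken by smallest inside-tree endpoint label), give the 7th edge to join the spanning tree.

Grow the tree from Cairo using Prim:
Step 1: cheapest edge leaving the tree is Cairo—Quito (1); add Quito.
Step 2: cheapest edge leaving the tree is Cairo—Tokyo (5); add Tokyo.
Step 3: cheapest edge leaving the tree is Riga—Tokyo (8); add Riga.
Step 4: cheapest edge leaving the tree is Lagos—Quito (11); add Lagos.
Step 5: cheapest edge leaving the tree is Lagos—Paris (8); add Paris.
Step 6: cheapest edge leaving the tree is Cairo—Lima (11); add Lima.
Step 7: cheapest edge leaving the tree is Delhi—Lima (1); add Delhi.
Step 8: cheapest edge leaving the tree is Delhi—Oslo (3); add Oslo.
The 7th edge added is Delhi—Lima.

Delhi-Lima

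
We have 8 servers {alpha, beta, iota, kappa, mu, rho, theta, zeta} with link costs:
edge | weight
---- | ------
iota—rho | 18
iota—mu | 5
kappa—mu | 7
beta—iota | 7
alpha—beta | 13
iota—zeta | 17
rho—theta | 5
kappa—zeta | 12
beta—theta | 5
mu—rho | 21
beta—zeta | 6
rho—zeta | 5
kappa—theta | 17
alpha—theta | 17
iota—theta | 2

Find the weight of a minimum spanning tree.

Prim, starting at theta.
Step 1: cheapest edge leaving the tree is iota—theta (2); add iota.
Step 2: cheapest edge leaving the tree is beta—theta (5); add beta.
Step 3: cheapest edge leaving the tree is iota—mu (5); add mu.
Step 4: cheapest edge leaving the tree is rho—theta (5); add rho.
Step 5: cheapest edge leaving the tree is rho—zeta (5); add zeta.
Step 6: cheapest edge leaving the tree is kappa—mu (7); add kappa.
Step 7: cheapest edge leaving the tree is alpha—beta (13); add alpha.
MST edges: iota—theta, beta—theta, iota—mu, rho—theta, rho—zeta, kappa—mu, alpha—beta; total weight 2+5+5+5+5+7+13 = 42.

42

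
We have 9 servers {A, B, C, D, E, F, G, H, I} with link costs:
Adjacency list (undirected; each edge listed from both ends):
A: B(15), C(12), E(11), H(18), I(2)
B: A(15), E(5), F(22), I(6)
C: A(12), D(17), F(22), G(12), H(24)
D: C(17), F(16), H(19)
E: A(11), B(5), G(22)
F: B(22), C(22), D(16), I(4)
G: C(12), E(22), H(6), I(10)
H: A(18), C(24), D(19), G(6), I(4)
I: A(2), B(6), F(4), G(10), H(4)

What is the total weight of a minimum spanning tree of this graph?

Grow the tree from D using Prim:
Step 1: cheapest edge leaving the tree is D F (16); add F.
Step 2: cheapest edge leaving the tree is F I (4); add I.
Step 3: cheapest edge leaving the tree is A I (2); add A.
Step 4: cheapest edge leaving the tree is H I (4); add H.
Step 5: cheapest edge leaving the tree is B I (6); add B.
Step 6: cheapest edge leaving the tree is B E (5); add E.
Step 7: cheapest edge leaving the tree is G H (6); add G.
Step 8: cheapest edge leaving the tree is A C (12); add C.
MST edges: D F, F I, A I, H I, B I, B E, G H, A C; total weight 16+4+2+4+6+5+6+12 = 55.

55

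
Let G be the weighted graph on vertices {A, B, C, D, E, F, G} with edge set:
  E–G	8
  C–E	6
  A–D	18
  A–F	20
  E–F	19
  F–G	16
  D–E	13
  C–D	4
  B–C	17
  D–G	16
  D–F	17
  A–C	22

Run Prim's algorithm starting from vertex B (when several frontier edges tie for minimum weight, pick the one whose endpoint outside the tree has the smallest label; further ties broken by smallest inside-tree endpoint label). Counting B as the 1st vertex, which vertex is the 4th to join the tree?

E

Grow the tree from B using Prim:
Step 1: cheapest edge leaving the tree is B–C (17); add C.
Step 2: cheapest edge leaving the tree is C–D (4); add D.
Step 3: cheapest edge leaving the tree is C–E (6); add E.
Step 4: cheapest edge leaving the tree is E–G (8); add G.
Step 5: cheapest edge leaving the tree is F–G (16); add F.
Step 6: cheapest edge leaving the tree is A–D (18); add A.
Vertex order: B, C, D, E, G, F, A. The 4th vertex is E.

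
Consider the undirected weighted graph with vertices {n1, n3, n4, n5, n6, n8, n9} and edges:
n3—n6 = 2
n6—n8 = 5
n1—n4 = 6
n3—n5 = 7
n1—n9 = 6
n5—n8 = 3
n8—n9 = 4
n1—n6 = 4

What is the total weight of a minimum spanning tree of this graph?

24

Grow the tree from n9 using Prim:
Step 1: cheapest edge leaving the tree is n8—n9 (4); add n8.
Step 2: cheapest edge leaving the tree is n5—n8 (3); add n5.
Step 3: cheapest edge leaving the tree is n6—n8 (5); add n6.
Step 4: cheapest edge leaving the tree is n3—n6 (2); add n3.
Step 5: cheapest edge leaving the tree is n1—n6 (4); add n1.
Step 6: cheapest edge leaving the tree is n1—n4 (6); add n4.
MST edges: n8—n9, n5—n8, n6—n8, n3—n6, n1—n6, n1—n4; total weight 4+3+5+2+4+6 = 24.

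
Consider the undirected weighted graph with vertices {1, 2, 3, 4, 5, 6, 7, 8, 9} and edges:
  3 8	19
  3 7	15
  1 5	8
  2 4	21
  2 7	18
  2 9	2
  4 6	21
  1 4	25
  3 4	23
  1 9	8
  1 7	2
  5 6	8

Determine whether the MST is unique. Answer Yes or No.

Kruskal's algorithm — process edges by increasing weight (ties by edge label):
1 7 (2): add — endpoints in different components.
2 9 (2): add — endpoints in different components.
1 5 (8): add — endpoints in different components.
1 9 (8): add — endpoints in different components.
5 6 (8): add — endpoints in different components.
3 7 (15): add — endpoints in different components.
2 7 (18): skip — 2 and 7 already connected.
3 8 (19): add — endpoints in different components.
2 4 (21): add — endpoints in different components.
Non-tree edge 4 6 has weight 21, equal to the heaviest edge on its tree cycle — swapping gives another MST of the same weight. Not unique.

No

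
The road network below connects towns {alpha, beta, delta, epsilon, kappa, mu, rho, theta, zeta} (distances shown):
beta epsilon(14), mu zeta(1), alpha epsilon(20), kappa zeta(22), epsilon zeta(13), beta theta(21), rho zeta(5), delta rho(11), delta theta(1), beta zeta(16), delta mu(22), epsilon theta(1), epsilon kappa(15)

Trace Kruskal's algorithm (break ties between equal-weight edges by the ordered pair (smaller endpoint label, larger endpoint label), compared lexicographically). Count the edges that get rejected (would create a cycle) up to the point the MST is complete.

2

Sort edges by weight, then run Kruskal:
delta theta (1): add — endpoints in different components.
epsilon theta (1): add — endpoints in different components.
mu zeta (1): add — endpoints in different components.
rho zeta (5): add — endpoints in different components.
delta rho (11): add — endpoints in different components.
epsilon zeta (13): skip — epsilon and zeta already connected.
beta epsilon (14): add — endpoints in different components.
epsilon kappa (15): add — endpoints in different components.
beta zeta (16): skip — beta and zeta already connected.
alpha epsilon (20): add — endpoints in different components.
Edges rejected before the tree was complete: 2.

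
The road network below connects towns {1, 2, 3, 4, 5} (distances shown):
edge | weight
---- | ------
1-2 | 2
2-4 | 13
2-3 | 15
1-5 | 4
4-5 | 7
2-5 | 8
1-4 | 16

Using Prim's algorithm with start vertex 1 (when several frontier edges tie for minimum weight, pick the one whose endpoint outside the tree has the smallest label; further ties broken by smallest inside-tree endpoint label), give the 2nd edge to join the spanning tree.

Prim, starting at 1.
Step 1: cheapest edge leaving the tree is 1-2 (2); add 2.
Step 2: cheapest edge leaving the tree is 1-5 (4); add 5.
Step 3: cheapest edge leaving the tree is 4-5 (7); add 4.
Step 4: cheapest edge leaving the tree is 2-3 (15); add 3.
The 2nd edge added is 1-5.

1-5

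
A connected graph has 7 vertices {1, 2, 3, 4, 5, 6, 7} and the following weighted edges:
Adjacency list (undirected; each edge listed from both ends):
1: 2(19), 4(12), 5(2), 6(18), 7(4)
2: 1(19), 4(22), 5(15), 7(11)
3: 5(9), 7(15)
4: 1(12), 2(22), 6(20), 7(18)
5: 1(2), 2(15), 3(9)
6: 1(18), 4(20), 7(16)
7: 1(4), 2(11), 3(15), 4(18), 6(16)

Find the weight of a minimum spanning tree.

54

Kruskal's algorithm — process edges by increasing weight (ties by edge label):
1—5 (2): add — endpoints in different components.
1—7 (4): add — endpoints in different components.
3—5 (9): add — endpoints in different components.
2—7 (11): add — endpoints in different components.
1—4 (12): add — endpoints in different components.
2—5 (15): skip — 2 and 5 already connected.
3—7 (15): skip — 3 and 7 already connected.
6—7 (16): add — endpoints in different components.
MST edges: 1—5, 1—7, 3—5, 2—7, 1—4, 6—7; total weight 2+4+9+11+12+16 = 54.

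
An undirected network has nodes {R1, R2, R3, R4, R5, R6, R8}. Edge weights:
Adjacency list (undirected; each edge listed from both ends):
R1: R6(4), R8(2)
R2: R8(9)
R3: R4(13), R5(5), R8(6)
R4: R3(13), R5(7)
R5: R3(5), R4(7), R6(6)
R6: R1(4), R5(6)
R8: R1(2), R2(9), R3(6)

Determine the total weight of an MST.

Sort edges by weight, then run Kruskal:
R1—R8 (2): add. Components now {R2} {R3} {R1,R8} {R4} {R6} {R5}
R1—R6 (4): add. Components now {R2} {R3} {R1,R6,R8} {R4} {R5}
R3—R5 (5): add. Components now {R2} {R3,R5} {R1,R6,R8} {R4}
R3—R8 (6): add. Components now {R2} {R1,R3,R5,R6,R8} {R4}
R5—R6 (6): skip — R6 and R5 already connected.
R4—R5 (7): add. Components now {R2} {R1,R3,R4,R5,R6,R8}
R2—R8 (9): add. Components now {R1,R2,R3,R4,R5,R6,R8}
MST edges: R1—R8, R1—R6, R3—R5, R3—R8, R4—R5, R2—R8; total weight 2+4+5+6+7+9 = 33.

33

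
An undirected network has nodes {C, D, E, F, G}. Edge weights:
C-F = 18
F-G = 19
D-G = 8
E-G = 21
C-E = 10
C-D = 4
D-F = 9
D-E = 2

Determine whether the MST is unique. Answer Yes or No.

Yes

Kruskal: consider edges lightest-first.
D-E (2): add. Components now {C} {D,E} {F} {G}
C-D (4): add. Components now {C,D,E} {F} {G}
D-G (8): add. Components now {C,D,E,G} {F}
D-F (9): add. Components now {C,D,E,F,G}
Every non-tree edge has weight strictly greater than the heaviest edge on the tree path between its endpoints, so the MST is unique.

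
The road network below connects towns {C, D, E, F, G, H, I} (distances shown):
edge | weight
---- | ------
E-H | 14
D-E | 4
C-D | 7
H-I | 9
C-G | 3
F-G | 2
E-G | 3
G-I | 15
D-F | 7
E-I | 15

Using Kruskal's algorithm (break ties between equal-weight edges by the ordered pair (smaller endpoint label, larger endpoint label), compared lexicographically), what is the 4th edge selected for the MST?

Kruskal's algorithm — process edges by increasing weight (ties by edge label):
F-G (2): add — endpoints in different components.
C-G (3): add — endpoints in different components.
E-G (3): add — endpoints in different components.
D-E (4): add — endpoints in different components.
C-D (7): skip — C and D already connected.
D-F (7): skip — D and F already connected.
H-I (9): add — endpoints in different components.
E-H (14): add — endpoints in different components.
The 4th edge added is D-E.

D-E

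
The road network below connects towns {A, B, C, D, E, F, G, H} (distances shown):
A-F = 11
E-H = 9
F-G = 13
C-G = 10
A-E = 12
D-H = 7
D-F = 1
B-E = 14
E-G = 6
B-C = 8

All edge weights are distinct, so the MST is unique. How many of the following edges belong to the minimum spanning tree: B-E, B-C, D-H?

Sort edges by weight, then run Kruskal:
D-F (1): add — endpoints in different components.
E-G (6): add — endpoints in different components.
D-H (7): add — endpoints in different components.
B-C (8): add — endpoints in different components.
E-H (9): add — endpoints in different components.
C-G (10): add — endpoints in different components.
A-F (11): add — endpoints in different components.
MST edge set: {D-F, E-G, D-H, B-C, E-H, C-G, A-F}.
Of the listed edges, {B-C, D-H} are in the MST → 2.

2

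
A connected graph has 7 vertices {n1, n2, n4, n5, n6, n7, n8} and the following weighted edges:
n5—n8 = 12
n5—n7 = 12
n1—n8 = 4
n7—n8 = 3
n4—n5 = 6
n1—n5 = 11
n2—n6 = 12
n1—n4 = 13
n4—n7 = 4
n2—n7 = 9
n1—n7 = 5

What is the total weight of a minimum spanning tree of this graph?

38

Grow the tree from n5 using Prim:
Step 1: frontier [n4—n5 6, n1—n5 11, n5—n7 12, n5—n8 12] → take n4—n5 (6); add n4.
Step 2: frontier [n4—n7 4, n1—n4 13, n1—n5 11, n5—n7 12, n5—n8 12] → take n4—n7 (4); add n7.
Step 3: frontier [n1—n4 13, n1—n5 11, n5—n8 12, n7—n8 3, n1—n7 5, n2—n7 9] → take n7—n8 (3); add n8.
Step 4: frontier [n1—n4 13, n1—n5 11, n1—n7 5, n2—n7 9, n1—n8 4] → take n1—n8 (4); add n1.
Step 5: frontier [n2—n7 9] → take n2—n7 (9); add n2.
Step 6: frontier [n2—n6 12] → take n2—n6 (12); add n6.
MST edges: n4—n5, n4—n7, n7—n8, n1—n8, n2—n7, n2—n6; total weight 6+4+3+4+9+12 = 38.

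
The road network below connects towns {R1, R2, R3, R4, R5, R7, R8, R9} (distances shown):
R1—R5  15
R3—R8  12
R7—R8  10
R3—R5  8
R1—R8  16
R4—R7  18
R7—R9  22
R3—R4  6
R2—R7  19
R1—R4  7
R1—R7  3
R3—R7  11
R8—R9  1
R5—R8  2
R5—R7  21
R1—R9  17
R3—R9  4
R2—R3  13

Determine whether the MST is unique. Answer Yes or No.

Sort edges by weight, then run Kruskal:
R8—R9 (1): add — endpoints in different components.
R5—R8 (2): add — endpoints in different components.
R1—R7 (3): add — endpoints in different components.
R3—R9 (4): add — endpoints in different components.
R3—R4 (6): add — endpoints in different components.
R1—R4 (7): add — endpoints in different components.
R3—R5 (8): skip — R3 and R5 already connected.
R7—R8 (10): skip — R8 and R7 already connected.
R3—R7 (11): skip — R7 and R3 already connected.
R3—R8 (12): skip — R8 and R3 already connected.
R2—R3 (13): add — endpoints in different components.
Every non-tree edge has weight strictly greater than the heaviest edge on the tree path between its endpoints, so the MST is unique.

Yes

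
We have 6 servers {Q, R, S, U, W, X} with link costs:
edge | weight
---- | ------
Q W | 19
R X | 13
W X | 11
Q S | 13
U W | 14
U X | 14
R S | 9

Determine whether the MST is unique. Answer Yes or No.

Kruskal's algorithm — process edges by increasing weight (ties by edge label):
R S (9): add. Components now {X} {W} {R,S} {Q} {U}
W X (11): add. Components now {W,X} {R,S} {Q} {U}
Q S (13): add. Components now {W,X} {Q,R,S} {U}
R X (13): add. Components now {Q,R,S,W,X} {U}
U W (14): add. Components now {Q,R,S,U,W,X}
Non-tree edge U X has weight 14, equal to the heaviest edge on its tree cycle — swapping gives another MST of the same weight. Not unique.

No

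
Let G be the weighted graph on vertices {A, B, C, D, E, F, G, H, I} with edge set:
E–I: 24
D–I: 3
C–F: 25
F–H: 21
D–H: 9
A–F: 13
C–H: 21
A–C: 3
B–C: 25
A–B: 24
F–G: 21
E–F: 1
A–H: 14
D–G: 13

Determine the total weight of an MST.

80

Prim's algorithm from H:
Step 1: frontier [D–H 9, A–H 14, C–H 21, F–H 21] → take D–H (9); add D.
Step 2: frontier [D–I 3, D–G 13, A–H 14, C–H 21, F–H 21] → take D–I (3); add I.
Step 3: frontier [D–G 13, A–H 14, C–H 21, F–H 21, E–I 24] → take D–G (13); add G.
Step 4: frontier [F–G 21, A–H 14, C–H 21, F–H 21, E–I 24] → take A–H (14); add A.
Step 5: frontier [A–C 3, A–F 13, A–B 24, F–G 21, C–H 21, F–H 21, E–I 24] → take A–C (3); add C.
Step 6: frontier [A–F 13, A–B 24, B–C 25, C–F 25, F–G 21, F–H 21, E–I 24] → take A–F (13); add F.
Step 7: frontier [A–B 24, B–C 25, E–F 1, E–I 24] → take E–F (1); add E.
Step 8: frontier [A–B 24, B–C 25] → take A–B (24); add B.
MST edges: D–H, D–I, D–G, A–H, A–C, A–F, E–F, A–B; total weight 9+3+13+14+3+13+1+24 = 80.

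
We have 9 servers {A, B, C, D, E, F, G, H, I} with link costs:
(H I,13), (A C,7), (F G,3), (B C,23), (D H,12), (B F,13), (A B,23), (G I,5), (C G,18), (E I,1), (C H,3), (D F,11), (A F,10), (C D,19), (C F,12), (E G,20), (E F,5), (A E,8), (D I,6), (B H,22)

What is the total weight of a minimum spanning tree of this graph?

46

Grow the tree from G using Prim:
Step 1: cheapest edge leaving the tree is F G (3); add F.
Step 2: cheapest edge leaving the tree is E F (5); add E.
Step 3: cheapest edge leaving the tree is E I (1); add I.
Step 4: cheapest edge leaving the tree is D I (6); add D.
Step 5: cheapest edge leaving the tree is A E (8); add A.
Step 6: cheapest edge leaving the tree is A C (7); add C.
Step 7: cheapest edge leaving the tree is C H (3); add H.
Step 8: cheapest edge leaving the tree is B F (13); add B.
MST edges: F G, E F, E I, D I, A E, A C, C H, B F; total weight 3+5+1+6+8+7+3+13 = 46.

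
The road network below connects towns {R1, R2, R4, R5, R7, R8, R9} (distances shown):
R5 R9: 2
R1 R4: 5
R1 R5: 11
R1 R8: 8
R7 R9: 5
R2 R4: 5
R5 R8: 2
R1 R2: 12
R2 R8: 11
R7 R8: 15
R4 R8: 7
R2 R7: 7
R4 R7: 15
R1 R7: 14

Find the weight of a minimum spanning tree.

26

Prim, starting at R9.
Step 1: cheapest edge leaving the tree is R5 R9 (2); add R5.
Step 2: cheapest edge leaving the tree is R5 R8 (2); add R8.
Step 3: cheapest edge leaving the tree is R7 R9 (5); add R7.
Step 4: cheapest edge leaving the tree is R2 R7 (7); add R2.
Step 5: cheapest edge leaving the tree is R2 R4 (5); add R4.
Step 6: cheapest edge leaving the tree is R1 R4 (5); add R1.
MST edges: R5 R9, R5 R8, R7 R9, R2 R7, R2 R4, R1 R4; total weight 2+2+5+7+5+5 = 26.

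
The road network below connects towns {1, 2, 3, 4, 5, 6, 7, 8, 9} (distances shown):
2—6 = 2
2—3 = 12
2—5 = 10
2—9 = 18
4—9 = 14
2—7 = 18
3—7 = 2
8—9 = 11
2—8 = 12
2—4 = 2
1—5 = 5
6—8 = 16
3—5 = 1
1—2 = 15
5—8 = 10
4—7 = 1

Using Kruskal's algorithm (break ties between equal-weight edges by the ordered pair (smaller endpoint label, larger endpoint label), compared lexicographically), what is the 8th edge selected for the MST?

Kruskal's algorithm — process edges by increasing weight (ties by edge label):
3—5 (1): add — endpoints in different components.
4—7 (1): add — endpoints in different components.
2—4 (2): add — endpoints in different components.
2—6 (2): add — endpoints in different components.
3—7 (2): add — endpoints in different components.
1—5 (5): add — endpoints in different components.
2—5 (10): skip — 2 and 5 already connected.
5—8 (10): add — endpoints in different components.
8—9 (11): add — endpoints in different components.
The 8th edge added is 8—9.

8-9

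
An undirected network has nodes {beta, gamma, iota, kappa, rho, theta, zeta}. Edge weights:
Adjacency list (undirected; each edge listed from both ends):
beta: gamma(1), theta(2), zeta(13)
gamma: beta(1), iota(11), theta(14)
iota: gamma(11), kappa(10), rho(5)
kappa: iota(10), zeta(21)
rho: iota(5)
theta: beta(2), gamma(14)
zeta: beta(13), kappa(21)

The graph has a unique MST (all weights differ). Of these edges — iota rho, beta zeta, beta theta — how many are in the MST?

Kruskal: consider edges lightest-first.
beta gamma (1): add — endpoints in different components.
beta theta (2): add — endpoints in different components.
iota rho (5): add — endpoints in different components.
iota kappa (10): add — endpoints in different components.
gamma iota (11): add — endpoints in different components.
beta zeta (13): add — endpoints in different components.
MST edge set: {beta gamma, beta theta, iota rho, iota kappa, gamma iota, beta zeta}.
Of the listed edges, {iota rho, beta zeta, beta theta} are in the MST → 3.

3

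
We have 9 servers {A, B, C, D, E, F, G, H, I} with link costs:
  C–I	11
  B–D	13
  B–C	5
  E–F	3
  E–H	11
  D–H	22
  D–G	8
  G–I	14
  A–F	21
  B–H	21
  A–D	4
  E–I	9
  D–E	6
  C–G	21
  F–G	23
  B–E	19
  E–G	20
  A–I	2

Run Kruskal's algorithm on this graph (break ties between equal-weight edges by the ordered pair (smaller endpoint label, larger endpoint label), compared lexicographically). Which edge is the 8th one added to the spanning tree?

E-H

Sort edges by weight, then run Kruskal:
A–I (2): add — endpoints in different components.
E–F (3): add — endpoints in different components.
A–D (4): add — endpoints in different components.
B–C (5): add — endpoints in different components.
D–E (6): add — endpoints in different components.
D–G (8): add — endpoints in different components.
E–I (9): skip — E and I already connected.
C–I (11): add — endpoints in different components.
E–H (11): add — endpoints in different components.
The 8th edge added is E–H.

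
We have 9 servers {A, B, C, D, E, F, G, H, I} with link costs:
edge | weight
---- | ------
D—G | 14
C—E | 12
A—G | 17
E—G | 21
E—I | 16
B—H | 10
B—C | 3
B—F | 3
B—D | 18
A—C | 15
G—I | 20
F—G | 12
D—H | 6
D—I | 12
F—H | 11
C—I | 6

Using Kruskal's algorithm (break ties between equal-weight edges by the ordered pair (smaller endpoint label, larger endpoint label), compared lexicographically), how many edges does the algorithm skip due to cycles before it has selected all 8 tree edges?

Sort edges by weight, then run Kruskal:
B—C (3): add — endpoints in different components.
B—F (3): add — endpoints in different components.
C—I (6): add — endpoints in different components.
D—H (6): add — endpoints in different components.
B—H (10): add — endpoints in different components.
F—H (11): skip — F and H already connected.
C—E (12): add — endpoints in different components.
D—I (12): skip — D and I already connected.
F—G (12): add — endpoints in different components.
D—G (14): skip — D and G already connected.
A—C (15): add — endpoints in different components.
Edges rejected before the tree was complete: 3.

3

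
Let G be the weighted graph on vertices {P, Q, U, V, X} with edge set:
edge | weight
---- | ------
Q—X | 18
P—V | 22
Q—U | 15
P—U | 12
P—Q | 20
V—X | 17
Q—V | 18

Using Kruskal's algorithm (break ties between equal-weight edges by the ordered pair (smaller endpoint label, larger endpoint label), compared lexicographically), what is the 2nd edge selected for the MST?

Q-U

Kruskal's algorithm — process edges by increasing weight (ties by edge label):
P—U (12): add — endpoints in different components.
Q—U (15): add — endpoints in different components.
V—X (17): add — endpoints in different components.
Q—V (18): add — endpoints in different components.
The 2nd edge added is Q—U.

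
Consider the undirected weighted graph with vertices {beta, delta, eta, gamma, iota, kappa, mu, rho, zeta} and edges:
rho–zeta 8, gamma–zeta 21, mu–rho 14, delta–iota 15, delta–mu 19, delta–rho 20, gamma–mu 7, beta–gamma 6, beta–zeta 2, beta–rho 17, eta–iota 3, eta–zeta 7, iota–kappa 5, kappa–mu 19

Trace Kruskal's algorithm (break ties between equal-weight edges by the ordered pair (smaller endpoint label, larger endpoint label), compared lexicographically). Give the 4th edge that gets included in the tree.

Sort edges by weight, then run Kruskal:
beta–zeta (2): add — endpoints in different components.
eta–iota (3): add — endpoints in different components.
iota–kappa (5): add — endpoints in different components.
beta–gamma (6): add — endpoints in different components.
eta–zeta (7): add — endpoints in different components.
gamma–mu (7): add — endpoints in different components.
rho–zeta (8): add — endpoints in different components.
mu–rho (14): skip — mu and rho already connected.
delta–iota (15): add — endpoints in different components.
The 4th edge added is beta–gamma.

beta-gamma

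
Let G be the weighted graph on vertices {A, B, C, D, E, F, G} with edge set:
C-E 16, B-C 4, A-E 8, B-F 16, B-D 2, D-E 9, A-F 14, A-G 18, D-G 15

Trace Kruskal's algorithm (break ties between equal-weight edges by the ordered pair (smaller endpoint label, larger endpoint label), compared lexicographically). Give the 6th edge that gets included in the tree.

D-G

Sort edges by weight, then run Kruskal:
B-D (2): add — endpoints in different components.
B-C (4): add — endpoints in different components.
A-E (8): add — endpoints in different components.
D-E (9): add — endpoints in different components.
A-F (14): add — endpoints in different components.
D-G (15): add — endpoints in different components.
The 6th edge added is D-G.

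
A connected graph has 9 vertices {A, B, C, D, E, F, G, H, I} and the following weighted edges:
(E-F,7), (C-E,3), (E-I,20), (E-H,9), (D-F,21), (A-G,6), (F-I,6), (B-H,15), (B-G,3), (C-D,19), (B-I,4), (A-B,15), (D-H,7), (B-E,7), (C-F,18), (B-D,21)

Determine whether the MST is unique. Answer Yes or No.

Sort edges by weight, then run Kruskal:
B-G (3): add — endpoints in different components.
C-E (3): add — endpoints in different components.
B-I (4): add — endpoints in different components.
A-G (6): add — endpoints in different components.
F-I (6): add — endpoints in different components.
B-E (7): add — endpoints in different components.
D-H (7): add — endpoints in different components.
E-F (7): skip — E and F already connected.
E-H (9): add — endpoints in different components.
Non-tree edge E-F has weight 7, equal to the heaviest edge on its tree cycle — swapping gives another MST of the same weight. Not unique.

No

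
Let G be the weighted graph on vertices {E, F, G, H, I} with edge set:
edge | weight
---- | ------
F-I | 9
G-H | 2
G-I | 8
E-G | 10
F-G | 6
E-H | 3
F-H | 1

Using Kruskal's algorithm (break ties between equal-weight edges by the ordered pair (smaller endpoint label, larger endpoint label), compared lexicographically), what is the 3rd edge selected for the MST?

E-H

Sort edges by weight, then run Kruskal:
F-H (1): add — endpoints in different components.
G-H (2): add — endpoints in different components.
E-H (3): add — endpoints in different components.
F-G (6): skip — F and G already connected.
G-I (8): add — endpoints in different components.
The 3rd edge added is E-H.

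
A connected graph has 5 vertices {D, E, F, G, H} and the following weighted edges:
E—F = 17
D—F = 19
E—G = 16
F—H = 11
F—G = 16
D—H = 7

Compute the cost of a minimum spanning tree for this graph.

50

Sort edges by weight, then run Kruskal:
D—H (7): add. Components now {D,H} {E} {F} {G}
F—H (11): add. Components now {D,F,H} {E} {G}
E—G (16): add. Components now {D,F,H} {E,G}
F—G (16): add. Components now {D,E,F,G,H}
MST edges: D—H, F—H, E—G, F—G; total weight 7+11+16+16 = 50.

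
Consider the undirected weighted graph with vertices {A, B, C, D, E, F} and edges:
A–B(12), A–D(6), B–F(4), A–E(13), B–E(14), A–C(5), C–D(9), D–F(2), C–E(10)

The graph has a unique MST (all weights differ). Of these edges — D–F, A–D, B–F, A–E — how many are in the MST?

Kruskal's algorithm — process edges by increasing weight (ties by edge label):
D–F (2): add — endpoints in different components.
B–F (4): add — endpoints in different components.
A–C (5): add — endpoints in different components.
A–D (6): add — endpoints in different components.
C–D (9): skip — C and D already connected.
C–E (10): add — endpoints in different components.
MST edge set: {D–F, B–F, A–C, A–D, C–E}.
Of the listed edges, {D–F, A–D, B–F} are in the MST → 3.

3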